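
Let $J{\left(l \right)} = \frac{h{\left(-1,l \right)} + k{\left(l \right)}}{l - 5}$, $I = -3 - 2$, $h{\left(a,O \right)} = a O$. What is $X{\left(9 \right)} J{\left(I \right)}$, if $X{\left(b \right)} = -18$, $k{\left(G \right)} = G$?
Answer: $0$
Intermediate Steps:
$h{\left(a,O \right)} = O a$
$I = -5$
$J{\left(l \right)} = 0$ ($J{\left(l \right)} = \frac{l \left(-1\right) + l}{l - 5} = \frac{- l + l}{-5 + l} = \frac{0}{-5 + l} = 0$)
$X{\left(9 \right)} J{\left(I \right)} = \left(-18\right) 0 = 0$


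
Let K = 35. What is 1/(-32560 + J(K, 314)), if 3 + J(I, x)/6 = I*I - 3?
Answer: -1/25246 ≈ -3.9610e-5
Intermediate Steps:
J(I, x) = -36 + 6*I² (J(I, x) = -18 + 6*(I*I - 3) = -18 + 6*(I² - 3) = -18 + 6*(-3 + I²) = -18 + (-18 + 6*I²) = -36 + 6*I²)
1/(-32560 + J(K, 314)) = 1/(-32560 + (-36 + 6*35²)) = 1/(-32560 + (-36 + 6*1225)) = 1/(-32560 + (-36 + 7350)) = 1/(-32560 + 7314) = 1/(-25246) = -1/25246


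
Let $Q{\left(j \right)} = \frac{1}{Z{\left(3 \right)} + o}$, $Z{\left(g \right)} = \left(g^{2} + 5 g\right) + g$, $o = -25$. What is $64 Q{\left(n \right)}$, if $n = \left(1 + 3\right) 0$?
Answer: $32$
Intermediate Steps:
$n = 0$ ($n = 4 \cdot 0 = 0$)
$Z{\left(g \right)} = g^{2} + 6 g$
$Q{\left(j \right)} = \frac{1}{2}$ ($Q{\left(j \right)} = \frac{1}{3 \left(6 + 3\right) - 25} = \frac{1}{3 \cdot 9 - 25} = \frac{1}{27 - 25} = \frac{1}{2}$)
$64 Q{\left(n \right)} = 64 \cdot \frac{1}{2} = 32$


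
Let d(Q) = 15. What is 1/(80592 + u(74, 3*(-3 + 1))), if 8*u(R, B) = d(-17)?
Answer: 8/644751 ≈ 1.2408e-5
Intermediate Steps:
u(R, B) = 15/8 (u(R, B) = (⅛)*15 = 15/8)
1/(80592 + u(74, 3*(-3 + 1))) = 1/(80592 + 15/8) = 1/(644751/8) = 8/644751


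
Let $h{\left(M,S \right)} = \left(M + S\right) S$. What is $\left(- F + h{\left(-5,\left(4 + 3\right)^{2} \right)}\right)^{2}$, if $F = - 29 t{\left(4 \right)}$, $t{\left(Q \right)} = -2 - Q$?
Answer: $3928324$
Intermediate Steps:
$F = 174$ ($F = - 29 \left(-2 - 4\right) = \left(-29\right) \left(-6\right) = 174$)
$h{\left(M,S \right)} = S \left(M + S\right)$
$\left(- F + h{\left(-5,\left(4 + 3\right)^{2} \right)}\right)^{2} = \left(\left(-1\right) 174 + \left(4 + 3\right)^{2} \left(-5 + \left(4 + 3\right)^{2}\right)\right)^{2} = \left(-174 + 7^{2} \left(-5 + 7^{2}\right)\right)^{2} = \left(-174 + 49 \left(-5 + 49\right)\right)^{2} = \left(-174 + 49 \cdot 44\right)^{2} = \left(-174 + 2156\right)^{2} = 1982^{2} = 3928324$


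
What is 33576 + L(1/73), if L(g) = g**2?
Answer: 178926505/5329 ≈ 33576.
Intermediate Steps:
33576 + L(1/73) = 33576 + (1/73)**2 = 33576 + 1/5329 = 178926505/5329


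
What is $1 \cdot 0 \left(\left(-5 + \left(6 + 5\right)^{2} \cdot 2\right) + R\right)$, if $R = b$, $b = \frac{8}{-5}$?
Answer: $0$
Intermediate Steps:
$b = - \frac{8}{5}$ ($b = 8 \left(- \frac{1}{5}\right) = - \frac{8}{5} \approx -1.6$)
$R = - \frac{8}{5} \approx -1.6$
$1 \cdot 0 \left(\left(-5 + \left(6 + 5\right)^{2} \cdot 2\right) + R\right) = 1 \cdot 0 \left(\left(-5 + \left(6 + 5\right)^{2} \cdot 2\right) - \frac{8}{5}\right) = 0 \left(\left(-5 + 11^{2} \cdot 2\right) - \frac{8}{5}\right) = 0 \left(\left(-5 + 121 \cdot 2\right) - \frac{8}{5}\right) = 0 \left(\left(-5 + 242\right) - \frac{8}{5}\right) = 0 \left(237 - \frac{8}{5}\right) = 0 \cdot \frac{1177}{5} = 0$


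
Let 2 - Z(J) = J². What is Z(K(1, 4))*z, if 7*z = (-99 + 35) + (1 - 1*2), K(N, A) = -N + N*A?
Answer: 65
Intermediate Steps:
K(N, A) = -N + A*N
Z(J) = 2 - J²
z = -65/7 (z = ((-99 + 35) + (1 - 1*2))/7 = (-64 + (1 - 2))/7 = (-64 - 1)/7 = (⅐)*(-65) = -65/7 ≈ -9.2857)
Z(K(1, 4))*z = (2 - (1*(-1 + 4))²)*(-65/7) = (2 - (1*3)²)*(-65/7) = (2 - 1*3²)*(-65/7) = (2 - 1*9)*(-65/7) = (2 - 9)*(-65/7) = -7*(-65/7) = 65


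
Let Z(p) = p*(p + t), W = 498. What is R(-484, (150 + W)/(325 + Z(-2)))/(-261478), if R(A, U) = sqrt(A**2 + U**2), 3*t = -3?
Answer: -2*sqrt(1604108845)/43274609 ≈ -0.0018510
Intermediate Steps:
t = -1 (t = (1/3)*(-3) = -1)
Z(p) = p*(-1 + p) (Z(p) = p*(p - 1) = p*(-1 + p))
R(-484, (150 + W)/(325 + Z(-2)))/(-261478) = sqrt((-484)**2 + ((150 + 498)/(325 - 2*(-1 - 2)))**2)/(-261478) = sqrt(234256 + (648/(325 - 2*(-3)))**2)*(-1/261478) = sqrt(234256 + (648/(325 + 6))**2)*(-1/261478) = sqrt(234256 + (648/331)**2)*(-1/261478) = sqrt(234256 + 419904/109561)*(-1/261478) = sqrt(25665741520/109561)*(-1/261478) = (4*sqrt(1604108845)/331)*(-1/261478) = -2*sqrt(1604108845)/43274609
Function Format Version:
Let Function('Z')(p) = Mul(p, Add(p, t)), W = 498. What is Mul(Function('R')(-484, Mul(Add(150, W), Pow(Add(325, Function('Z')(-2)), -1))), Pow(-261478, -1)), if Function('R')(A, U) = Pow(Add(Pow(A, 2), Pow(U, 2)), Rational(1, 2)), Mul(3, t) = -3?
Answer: Mul(Rational(-2, 43274609), Pow(1604108845, Rational(1, 2))) ≈ -0.0018510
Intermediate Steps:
t = -1 (t = Mul(Rational(1, 3), -3) = -1)
Function('Z')(p) = Mul(p, Add(-1, p)) (Function('Z')(p) = Mul(p, Add(p, -1)) = Mul(p, Add(-1, p)))
Mul(Function('R')(-484, Mul(Add(150, W), Pow(Add(325, Function('Z')(-2)), -1))), Pow(-261478, -1)) = Mul(Pow(Add(Pow(-484, 2), Pow(Mul(Add(150, 498), Pow(Add(325, Mul(-2, Add(-1, -2))), -1)), 2)), Rational(1, 2)), Pow(-261478, -1)) = Mul(Pow(Add(234256, Pow(Mul(648, Pow(Add(325, Mul(-2, -3)), -1)), 2)), Rational(1, 2)), Rational(-1, 261478)) = Mul(Pow(Add(234256, Pow(Mul(648, Pow(Add(325, 6), -1)), 2)), Rational(1, 2)), Rational(-1, 261478)) = Mul(Pow(Add(234256, Pow(Mul(648, Pow(331, -1)), 2)), Rational(1, 2)), Rational(-1, 261478)) = Mul(Pow(Add(234256, Pow(Mul(648, Rational(1, 331)), 2)), Rational(1, 2)), Rational(-1, 261478)) = Mul(Pow(Add(234256, Pow(Rational(648, 331), 2)), Rational(1, 2)), Rational(-1, 261478)) = Mul(Pow(Add(234256, Rational(419904, 109561)), Rational(1, 2)), Rational(-1, 261478)) = Mul(Pow(Rational(25665741520, 109561), Rational(1, 2)), Rational(-1, 261478)) = Mul(Mul(Rational(4, 331), Pow(1604108845, Rational(1, 2))), Rational(-1, 261478)) = Mul(Rational(-2, 43274609), Pow(1604108845, Rational(1, 2)))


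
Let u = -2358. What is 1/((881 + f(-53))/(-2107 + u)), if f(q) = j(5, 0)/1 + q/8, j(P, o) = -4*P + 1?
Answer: -35720/6843 ≈ -5.2199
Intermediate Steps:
j(P, o) = 1 - 4*P
f(q) = -19 + q/8 (f(q) = (1 - 4*5)/1 + q/8 = (1 - 20)*1 + q*(⅛) = -19*1 + q/8 = -19 + q/8)
1/((881 + f(-53))/(-2107 + u)) = 1/((881 + (-19 + (⅛)*(-53)))/(-2107 - 2358)) = 1/((881 + (-19 - 53/8))/(-4465)) = 1/((881 - 205/8)*(-1/4465)) = 1/((6843/8)*(-1/4465)) = 1/(-6843/35720) = -35720/6843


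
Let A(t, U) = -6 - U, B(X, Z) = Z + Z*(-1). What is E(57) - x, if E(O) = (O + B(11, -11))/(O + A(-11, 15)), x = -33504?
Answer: 402067/12 ≈ 33506.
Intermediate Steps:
B(X, Z) = 0 (B(X, Z) = Z - Z = 0)
E(O) = O/(-21 + O) (E(O) = (O + 0)/(O + (-6 - 1*15)) = O/(O + (-6 - 15)) = O/(O - 21) = O/(-21 + O))
E(57) - x = 57/(-21 + 57) - 1*(-33504) = 57/36 + 33504 = 57*(1/36) + 33504 = 19/12 + 33504 = 402067/12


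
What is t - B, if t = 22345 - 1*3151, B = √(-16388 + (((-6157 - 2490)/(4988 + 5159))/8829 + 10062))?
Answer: 19194 - I*√626819544818499655/9954207 ≈ 19194.0 - 79.536*I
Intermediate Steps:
B = I*√626819544818499655/9954207 (B = √(-16388 + (-8647/10147*(1/8829) + 10062)) = √(-16388 + (-8647*1/10147*(1/8829) + 10062)) = √(-16388 + (-8647/10147*1/8829 + 10062)) = √(-16388 + (-8647/89587863 + 10062)) = √(-16388 + 901433068859/89587863) = √(-566732829985/89587863) = I*√626819544818499655/9954207 ≈ 79.536*I)
t = 19194 (t = 22345 - 3151 = 19194)
t - B = 19194 - I*√626819544818499655/9954207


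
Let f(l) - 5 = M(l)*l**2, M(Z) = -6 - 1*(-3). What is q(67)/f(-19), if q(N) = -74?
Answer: 37/539 ≈ 0.068646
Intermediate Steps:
M(Z) = -3 (M(Z) = -6 + 3 = -3)
f(l) = 5 - 3*l**2
q(67)/f(-19) = -74/(5 - 3*(-19)**2) = -74/(5 - 3*361) = -74/(5 - 1083) = -74/(-1078) = -74*(-1/1078) = 37/539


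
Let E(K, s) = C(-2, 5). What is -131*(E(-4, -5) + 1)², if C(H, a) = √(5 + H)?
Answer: -524 - 262*√3 ≈ -977.80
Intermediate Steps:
E(K, s) = √3 (E(K, s) = √(5 - 2) = √3)
-131*(E(-4, -5) + 1)² = -131*(√3 + 1)² = -131*(1 + √3)²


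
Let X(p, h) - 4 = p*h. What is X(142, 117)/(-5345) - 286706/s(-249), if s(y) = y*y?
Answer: -2562776188/331395345 ≈ -7.7333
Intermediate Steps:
X(p, h) = 4 + h*p (X(p, h) = 4 + p*h = 4 + h*p)
s(y) = y²
X(142, 117)/(-5345) - 286706/s(-249) = (4 + 117*142)/(-5345) - 286706/((-249)²) = (4 + 16614)*(-1/5345) - 286706/62001 = 16618*(-1/5345) - 286706*1/62001 = -16618/5345 - 286706/62001 = -2562776188/331395345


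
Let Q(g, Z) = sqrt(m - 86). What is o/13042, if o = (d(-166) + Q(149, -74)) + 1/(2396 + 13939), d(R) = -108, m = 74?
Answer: -1764179/213041070 + I*sqrt(3)/6521 ≈ -0.0082809 + 0.00026561*I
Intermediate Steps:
Q(g, Z) = 2*I*sqrt(3) (Q(g, Z) = sqrt(74 - 86) = sqrt(-12) = 2*I*sqrt(3))
o = -1764179/16335 + 2*I*sqrt(3) (o = (-108 + 2*I*sqrt(3)) + 1/(2396 + 13939) = (-108 + 2*I*sqrt(3)) + 1/16335 = -1764179/16335 + 2*I*sqrt(3) ≈ -108.0 + 3.4641*I)
o/13042 = (-1764179/16335 + 2*I*sqrt(3))/13042 = (-1764179/16335 + 2*I*sqrt(3))*(1/13042) = -1764179/213041070 + I*sqrt(3)/6521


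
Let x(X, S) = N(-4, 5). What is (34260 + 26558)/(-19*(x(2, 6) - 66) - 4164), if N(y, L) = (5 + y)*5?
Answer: -60818/3005 ≈ -20.239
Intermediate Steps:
N(y, L) = 25 + 5*y
x(X, S) = 5 (x(X, S) = 25 + 5*(-4) = 25 - 20 = 5)
(34260 + 26558)/(-19*(x(2, 6) - 66) - 4164) = (34260 + 26558)/(-19*(5 - 66) - 4164) = 60818/(-19*(-61) - 4164) = 60818/(1159 - 4164) = 60818/(-3005) = 60818*(-1/3005) = -60818/3005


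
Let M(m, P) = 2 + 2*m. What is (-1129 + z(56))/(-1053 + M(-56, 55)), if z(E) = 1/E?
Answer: 63223/65128 ≈ 0.97075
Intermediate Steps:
(-1129 + z(56))/(-1053 + M(-56, 55)) = (-1129 + 1/56)/(-1053 + (2 + 2*(-56))) = (-1129 + 1/56)/(-1053 + (2 - 112)) = -63223/(56*(-1053 - 110)) = -63223/56/(-1163) = -63223/56*(-1/1163) = 63223/65128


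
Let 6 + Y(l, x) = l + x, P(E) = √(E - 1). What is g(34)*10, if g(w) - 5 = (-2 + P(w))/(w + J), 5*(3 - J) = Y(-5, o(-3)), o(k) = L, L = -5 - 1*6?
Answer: 10250/207 + 50*√33/207 ≈ 50.904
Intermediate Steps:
L = -11 (L = -5 - 6 = -11)
o(k) = -11
P(E) = √(-1 + E)
Y(l, x) = -6 + l + x (Y(l, x) = -6 + (l + x) = -6 + l + x)
J = 37/5 (J = 3 - (-6 - 5 - 11)/5 = 3 - ⅕*(-22) = 3 + 22/5 = 37/5 ≈ 7.4000)
g(w) = 5 + (-2 + √(-1 + w))/(37/5 + w) (g(w) = 5 + (-2 + √(-1 + w))/(w + 37/5) = 5 + (-2 + √(-1 + w))/(37/5 + w))
g(34)*10 = (5*(35 + √(-1 + 34) + 5*34)/(37 + 5*34))*10 = (5*(35 + √33 + 170)/(37 + 170))*10 = (5*(205 + √33)/207)*10 = (5*(1/207)*(205 + √33))*10 = (1025/207 + 5*√33/207)*10 = 10250/207 + 50*√33/207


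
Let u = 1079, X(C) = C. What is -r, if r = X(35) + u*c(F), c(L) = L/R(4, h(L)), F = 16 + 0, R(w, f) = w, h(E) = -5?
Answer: -4351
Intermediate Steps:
F = 16
c(L) = L/4
r = 4351 (r = 35 + 1079*((¼)*16) = 35 + 1079*4 = 35 + 4316 = 4351)
-r = -1*4351 = -4351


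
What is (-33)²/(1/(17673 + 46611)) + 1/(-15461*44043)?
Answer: 47670010295990147/680948823 ≈ 7.0005e+7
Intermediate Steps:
(-33)²/(1/(17673 + 46611)) + 1/(-15461*44043) = 1089/(1/64284) - 1/15461*1/44043 = 1089/(1/64284) - 1/680948823 = 1089*64284 - 1/680948823 = 70005276 - 1/680948823 = 47670010295990147/680948823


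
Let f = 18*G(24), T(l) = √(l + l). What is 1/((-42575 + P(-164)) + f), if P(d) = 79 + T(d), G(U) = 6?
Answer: -10597/449185718 - I*√82/898371436 ≈ -2.3592e-5 - 1.008e-8*I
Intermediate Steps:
T(l) = √2*√l (T(l) = √(2*l) = √2*√l)
P(d) = 79 + √2*√d
f = 108 (f = 18*6 = 108)
1/((-42575 + P(-164)) + f) = 1/((-42575 + (79 + √2*√(-164))) + 108) = 1/((-42575 + (79 + √2*(2*I*√41))) + 108) = 1/((-42575 + (79 + 2*I*√82)) + 108) = 1/((-42496 + 2*I*√82) + 108) = 1/(-42388 + 2*I*√82)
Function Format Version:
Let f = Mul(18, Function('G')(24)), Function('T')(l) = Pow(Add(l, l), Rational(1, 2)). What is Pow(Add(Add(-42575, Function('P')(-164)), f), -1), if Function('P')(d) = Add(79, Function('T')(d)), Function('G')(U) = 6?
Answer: Add(Rational(-10597, 449185718), Mul(Rational(-1, 898371436), I, Pow(82, Rational(1, 2)))) ≈ Add(-2.3592e-5, Mul(-1.0080e-8, I))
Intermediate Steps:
Function('T')(l) = Mul(Pow(2, Rational(1, 2)), Pow(l, Rational(1, 2))) (Function('T')(l) = Pow(Mul(2, l), Rational(1, 2)) = Mul(Pow(2, Rational(1, 2)), Pow(l, Rational(1, 2))))
Function('P')(d) = Add(79, Mul(Pow(2, Rational(1, 2)), Pow(d, Rational(1, 2))))
f = 108 (f = Mul(18, 6) = 108)
Pow(Add(Add(-42575, Function('P')(-164)), f), -1) = Pow(Add(Add(-42575, Add(79, Mul(Pow(2, Rational(1, 2)), Pow(-164, Rational(1, 2))))), 108), -1) = Pow(Add(Add(-42575, Add(79, Mul(Pow(2, Rational(1, 2)), Mul(2, I, Pow(41, Rational(1, 2)))))), 108), -1) = Pow(Add(Add(-42575, Add(79, Mul(2, I, Pow(82, Rational(1, 2))))), 108), -1) = Pow(Add(Add(-42496, Mul(2, I, Pow(82, Rational(1, 2)))), 108), -1) = Pow(Add(-42388, Mul(2, I, Pow(82, Rational(1, 2)))), -1)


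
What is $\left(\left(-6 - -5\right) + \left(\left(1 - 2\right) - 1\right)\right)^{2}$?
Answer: $9$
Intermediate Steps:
$\left(\left(-6 - -5\right) + \left(\left(1 - 2\right) - 1\right)\right)^{2} = \left(\left(-6 + 5\right) - 2\right)^{2} = \left(-1 - 2\right)^{2} = \left(-3\right)^{2} = 9$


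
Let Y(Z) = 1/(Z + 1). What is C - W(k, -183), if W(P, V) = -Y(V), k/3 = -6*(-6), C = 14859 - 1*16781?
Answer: -349805/182 ≈ -1922.0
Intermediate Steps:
Y(Z) = 1/(1 + Z)
C = -1922 (C = 14859 - 16781 = -1922)
k = 108 (k = 3*(-6*(-6)) = 3*36 = 108)
W(P, V) = -1/(1 + V)
C - W(k, -183) = -1922 - (-1)/(1 - 183) = -1922 - (-1)/(-182) = -1922 - (-1)*(-1)/182 = -1922 - 1*1/182 = -1922 - 1/182 = -349805/182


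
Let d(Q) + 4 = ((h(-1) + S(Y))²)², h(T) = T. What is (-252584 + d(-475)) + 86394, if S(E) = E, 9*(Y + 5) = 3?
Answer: -13378193/81 ≈ -1.6516e+5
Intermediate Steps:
Y = -14/3 (Y = -5 + (⅑)*3 = -5 + ⅓ = -14/3 ≈ -4.6667)
d(Q) = 83197/81 (d(Q) = -4 + ((-1 - 14/3)²)² = -4 + ((-17/3)²)² = -4 + (289/9)² = -4 + 83521/81 = 83197/81)
(-252584 + d(-475)) + 86394 = (-252584 + 83197/81) + 86394 = -20376107/81 + 86394 = -13378193/81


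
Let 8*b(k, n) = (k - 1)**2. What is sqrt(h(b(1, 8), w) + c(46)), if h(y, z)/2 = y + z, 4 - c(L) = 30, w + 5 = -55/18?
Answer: I*sqrt(379)/3 ≈ 6.4893*I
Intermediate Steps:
w = -145/18 (w = -5 - 55/18 = -145/18 ≈ -8.0556)
c(L) = -26 (c(L) = 4 - 1*30 = 4 - 30 = -26)
b(k, n) = (-1 + k)**2/8 (b(k, n) = (k - 1)**2/8 = (-1 + k)**2/8)
h(y, z) = 2*y + 2*z (h(y, z) = 2*(y + z) = 2*y + 2*z)
sqrt(h(b(1, 8), w) + c(46)) = sqrt((2*((-1 + 1)**2/8) + 2*(-145/18)) - 26) = sqrt((2*((1/8)*0**2) - 145/9) - 26) = sqrt((2*((1/8)*0) - 145/9) - 26) = sqrt((2*0 - 145/9) - 26) = sqrt((0 - 145/9) - 26) = sqrt(-145/9 - 26) = sqrt(-379/9) = I*sqrt(379)/3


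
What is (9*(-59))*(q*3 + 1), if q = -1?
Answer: 1062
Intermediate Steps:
(9*(-59))*(q*3 + 1) = (9*(-59))*(-1*3 + 1) = -531*(-3 + 1) = -531*(-2) = 1062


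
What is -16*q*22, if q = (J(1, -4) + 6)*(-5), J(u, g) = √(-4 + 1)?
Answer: 10560 + 1760*I*√3 ≈ 10560.0 + 3048.4*I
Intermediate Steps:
J(u, g) = I*√3 (J(u, g) = √(-3) = I*√3)
q = -30 - 5*I*√3 (q = (I*√3 + 6)*(-5) = (6 + I*√3)*(-5) = -30 - 5*I*√3 ≈ -30.0 - 8.6602*I)
-16*q*22 = -16*(-30 - 5*I*√3)*22 = (480 + 80*I*√3)*22 = 10560 + 1760*I*√3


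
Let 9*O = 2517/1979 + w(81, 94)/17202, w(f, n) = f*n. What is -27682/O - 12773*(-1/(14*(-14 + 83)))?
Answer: -4841745521107/33322170 ≈ -1.4530e+5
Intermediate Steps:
O = 68990/362157 (O = (2517/1979 + (81*94)/17202)/9 = (2517*(1/1979) + 7614*(1/17202))/9 = (2517/1979 + 27/61)/9 = (⅑)*(206970/120719) = 68990/362157 ≈ 0.19050)
-27682/O - 12773*(-1/(14*(-14 + 83))) = -27682/68990/362157 - 12773*(-1/(14*(-14 + 83))) = -27682*362157/68990 - 12773/((-14*69)) = -5012615037/34495 - 12773/(-966) = -5012615037/34495 - 12773*(-1/966) = -5012615037/34495 + 12773/966 = -4841745521107/33322170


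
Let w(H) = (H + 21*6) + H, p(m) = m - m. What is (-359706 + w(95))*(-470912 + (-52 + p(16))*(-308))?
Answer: 163485073440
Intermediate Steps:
p(m) = 0
w(H) = 126 + 2*H (w(H) = (H + 126) + H = (126 + H) + H = 126 + 2*H)
(-359706 + w(95))*(-470912 + (-52 + p(16))*(-308)) = (-359706 + (126 + 2*95))*(-470912 + (-52 + 0)*(-308)) = (-359706 + (126 + 190))*(-470912 - 52*(-308)) = (-359706 + 316)*(-470912 + 16016) = -359390*(-454896) = 163485073440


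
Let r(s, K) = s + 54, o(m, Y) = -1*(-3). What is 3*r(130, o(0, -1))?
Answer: 552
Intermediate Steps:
o(m, Y) = 3
r(s, K) = 54 + s
3*r(130, o(0, -1)) = 3*(54 + 130) = 3*184 = 552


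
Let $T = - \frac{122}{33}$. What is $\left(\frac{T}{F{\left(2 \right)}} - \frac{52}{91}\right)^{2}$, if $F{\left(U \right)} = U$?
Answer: $\frac{312481}{53361} \approx 5.856$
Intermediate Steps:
$T = - \frac{122}{33}$ ($T = \left(-122\right) \frac{1}{33} = - \frac{122}{33} \approx -3.697$)
$\left(\frac{T}{F{\left(2 \right)}} - \frac{52}{91}\right)^{2} = \left(- \frac{122}{33 \cdot 2} - \frac{52}{91}\right)^{2} = \left(\left(- \frac{122}{33}\right) \frac{1}{2} - \frac{4}{7}\right)^{2} = \left(- \frac{61}{33} - \frac{4}{7}\right)^{2} = \left(- \frac{559}{231}\right)^{2} = \frac{312481}{53361}$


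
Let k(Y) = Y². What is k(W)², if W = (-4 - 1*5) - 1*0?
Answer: 6561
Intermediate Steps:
W = -9 (W = (-4 - 5) + 0 = -9 + 0 = -9)
k(W)² = ((-9)²)² = 81² = 6561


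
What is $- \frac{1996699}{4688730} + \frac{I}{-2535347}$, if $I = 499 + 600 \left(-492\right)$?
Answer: $- \frac{3680551399823}{11887557539310} \approx -0.30961$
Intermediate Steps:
$I = -294701$ ($I = 499 - 295200 = -294701$)
$- \frac{1996699}{4688730} + \frac{I}{-2535347} = - \frac{1996699}{4688730} - \frac{294701}{-2535347} = \left(-1996699\right) \frac{1}{4688730} - - \frac{294701}{2535347} = - \frac{1996699}{4688730} + \frac{294701}{2535347} = - \frac{3680551399823}{11887557539310}$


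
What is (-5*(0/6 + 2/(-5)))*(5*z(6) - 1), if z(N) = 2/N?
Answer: 4/3 ≈ 1.3333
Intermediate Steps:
(-5*(0/6 + 2/(-5)))*(5*z(6) - 1) = (-5*(0/6 + 2/(-5)))*(5*(2/6) - 1) = (-5*(0*(⅙) + 2*(-⅕)))*(5*(2*(⅙)) - 1) = (-5*(0 - ⅖))*(5*(⅓) - 1) = (-5*(-⅖))*(5/3 - 1) = 2*(⅔) = 4/3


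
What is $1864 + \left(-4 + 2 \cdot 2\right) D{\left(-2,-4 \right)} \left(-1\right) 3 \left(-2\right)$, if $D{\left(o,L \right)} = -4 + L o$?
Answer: $1864$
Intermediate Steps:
$1864 + \left(-4 + 2 \cdot 2\right) D{\left(-2,-4 \right)} \left(-1\right) 3 \left(-2\right) = 1864 + \left(-4 + 2 \cdot 2\right) \left(-4 - -8\right) \left(-1\right) 3 \left(-2\right) = 1864 + \left(-4 + 4\right) \left(-4 + 8\right) \left(\left(-3\right) \left(-2\right)\right) = 1864 + 0 \cdot 4 \cdot 6 = 1864 + 0 \cdot 6 = 1864 + 0 = 1864$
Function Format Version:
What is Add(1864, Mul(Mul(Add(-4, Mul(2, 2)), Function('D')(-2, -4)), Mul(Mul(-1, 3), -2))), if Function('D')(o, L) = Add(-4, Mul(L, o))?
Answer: 1864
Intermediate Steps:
Add(1864, Mul(Mul(Add(-4, Mul(2, 2)), Function('D')(-2, -4)), Mul(Mul(-1, 3), -2))) = Add(1864, Mul(Mul(Add(-4, Mul(2, 2)), Add(-4, Mul(-4, -2))), Mul(Mul(-1, 3), -2))) = Add(1864, Mul(Mul(Add(-4, 4), Add(-4, 8)), Mul(-3, -2))) = Add(1864, Mul(Mul(0, 4), 6)) = Add(1864, Mul(0, 6)) = Add(1864, 0) = 1864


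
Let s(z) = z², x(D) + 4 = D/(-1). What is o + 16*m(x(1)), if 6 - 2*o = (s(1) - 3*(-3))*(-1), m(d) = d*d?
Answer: 408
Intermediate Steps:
x(D) = -4 - D (x(D) = -4 + D/(-1) = -4 + D*(-1) = -4 - D)
m(d) = d²
o = 8 (o = 3 - (1² - 3*(-3))*(-1)/2 = 3 - (1 + 9)*(-1)/2 = 3 - 5*(-1) = 3 - ½*(-10) = 3 + 5 = 8)
o + 16*m(x(1)) = 8 + 16*(-4 - 1*1)² = 8 + 16*(-4 - 1)² = 8 + 16*(-5)² = 8 + 16*25 = 8 + 400 = 408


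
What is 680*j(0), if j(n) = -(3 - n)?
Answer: -2040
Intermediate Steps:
j(n) = -3 + n
680*j(0) = 680*(-3 + 0) = 680*(-3) = -2040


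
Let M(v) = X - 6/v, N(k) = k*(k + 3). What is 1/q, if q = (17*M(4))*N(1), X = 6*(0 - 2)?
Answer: -1/918 ≈ -0.0010893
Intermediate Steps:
N(k) = k*(3 + k)
X = -12 (X = 6*(-2) = -12)
M(v) = -12 - 6/v
q = -918 (q = (17*(-12 - 6/4))*(1*(3 + 1)) = (17*(-12 - 6*1/4))*(1*4) = (17*(-12 - 3/2))*4 = (17*(-27/2))*4 = -459/2*4 = -918)
1/q = 1/(-918) = -1/918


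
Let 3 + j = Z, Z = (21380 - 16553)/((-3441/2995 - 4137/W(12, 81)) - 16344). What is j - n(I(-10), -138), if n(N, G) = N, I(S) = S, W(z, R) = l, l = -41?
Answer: 4456751419/664904082 ≈ 6.7029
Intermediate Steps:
W(z, R) = -41
Z = -197577155/664904082 (Z = (21380 - 16553)/((-3441/2995 - 4137/(-41)) - 16344) = 4827/((-3441*1/2995 - 4137*(-1/41)) - 16344) = 4827/((-3441/2995 + 4137/41) - 16344) = 4827/(12249234/122795 - 16344) = 4827/(-1994712246/122795) = 4827*(-122795/1994712246) = -197577155/664904082 ≈ -0.29715)
j = -2192289401/664904082 (j = -3 - 197577155/664904082 = -2192289401/664904082 ≈ -3.2971)
j - n(I(-10), -138) = -2192289401/664904082 - 1*(-10) = -2192289401/664904082 + 10 = 4456751419/664904082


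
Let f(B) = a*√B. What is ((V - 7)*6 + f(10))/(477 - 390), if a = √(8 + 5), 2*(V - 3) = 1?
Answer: -7/29 + √130/87 ≈ -0.11032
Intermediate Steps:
V = 7/2 (V = 3 + (½)*1 = 3 + ½ = 7/2 ≈ 3.5000)
a = √13 ≈ 3.6056
f(B) = √13*√B
((V - 7)*6 + f(10))/(477 - 390) = ((7/2 - 7)*6 + √13*√10)/(477 - 390) = (-7/2*6 + √130)/87 = (-21 + √130)*(1/87) = -7/29 + √130/87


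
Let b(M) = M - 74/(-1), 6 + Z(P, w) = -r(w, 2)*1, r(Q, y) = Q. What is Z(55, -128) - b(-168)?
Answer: 216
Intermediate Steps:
Z(P, w) = -6 - w (Z(P, w) = -6 - w*1 = -6 - w)
b(M) = 74 + M (b(M) = M - 74*(-1) = M + 74 = 74 + M)
Z(55, -128) - b(-168) = (-6 - 1*(-128)) - (74 - 168) = (-6 + 128) - 1*(-94) = 122 + 94 = 216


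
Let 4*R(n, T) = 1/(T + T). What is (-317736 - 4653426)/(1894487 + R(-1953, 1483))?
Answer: -58977865968/22476193769 ≈ -2.6240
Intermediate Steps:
R(n, T) = 1/(8*T) (R(n, T) = 1/(4*(T + T)) = 1/(4*((2*T))) = (1/(2*T))/4 = 1/(8*T))
(-317736 - 4653426)/(1894487 + R(-1953, 1483)) = (-317736 - 4653426)/(1894487 + (⅛)/1483) = -4971162/(1894487 + (⅛)*(1/1483)) = -4971162/(1894487 + 1/11864) = -4971162/22476193769/11864 = -4971162*11864/22476193769 = -58977865968/22476193769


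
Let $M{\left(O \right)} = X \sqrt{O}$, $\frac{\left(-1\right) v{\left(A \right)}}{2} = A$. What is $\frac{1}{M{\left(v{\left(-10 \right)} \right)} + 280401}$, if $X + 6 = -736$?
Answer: $\frac{280401}{78613709521} + \frac{1484 \sqrt{5}}{78613709521} \approx 3.609 \cdot 10^{-6}$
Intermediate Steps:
$X = -742$ ($X = -6 - 736 = -742$)
$v{\left(A \right)} = - 2 A$
$M{\left(O \right)} = - 742 \sqrt{O}$
$\frac{1}{M{\left(v{\left(-10 \right)} \right)} + 280401} = \frac{1}{- 742 \sqrt{\left(-2\right) \left(-10\right)} + 280401} = \frac{1}{- 742 \sqrt{20} + 280401} = \frac{1}{- 742 \cdot 2 \sqrt{5} + 280401} = \frac{1}{- 1484 \sqrt{5} + 280401} = \frac{1}{280401 - 1484 \sqrt{5}}$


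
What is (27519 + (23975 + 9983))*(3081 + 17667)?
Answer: 1275524796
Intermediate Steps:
(27519 + (23975 + 9983))*(3081 + 17667) = (27519 + 33958)*20748 = 61477*20748 = 1275524796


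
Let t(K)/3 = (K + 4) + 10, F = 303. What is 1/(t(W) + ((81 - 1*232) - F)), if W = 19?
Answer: -1/355 ≈ -0.0028169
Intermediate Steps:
t(K) = 42 + 3*K (t(K) = 3*((K + 4) + 10) = 3*((4 + K) + 10) = 3*(14 + K) = 42 + 3*K)
1/(t(W) + ((81 - 1*232) - F)) = 1/((42 + 3*19) + ((81 - 1*232) - 1*303)) = 1/((42 + 57) + ((81 - 232) - 303)) = 1/(99 + (-151 - 303)) = 1/(99 - 454) = 1/(-355) = -1/355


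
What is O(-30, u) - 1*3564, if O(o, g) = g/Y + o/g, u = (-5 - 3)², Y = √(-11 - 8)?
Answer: -114063/32 - 64*I*√19/19 ≈ -3564.5 - 14.683*I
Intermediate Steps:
Y = I*√19 (Y = √(-19) = I*√19 ≈ 4.3589*I)
u = 64 (u = (-8)² = 64)
O(o, g) = o/g - I*g*√19/19 (O(o, g) = g/((I*√19)) + o/g = g*(-I*√19/19) + o/g = -I*g*√19/19 + o/g = o/g - I*g*√19/19)
O(-30, u) - 1*3564 = (-30/64 - 1/19*I*64*√19) - 1*3564 = (-30*1/64 - 64*I*√19/19) - 3564 = (-15/32 - 64*I*√19/19) - 3564 = -114063/32 - 64*I*√19/19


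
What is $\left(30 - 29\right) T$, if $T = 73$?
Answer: $73$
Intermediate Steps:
$\left(30 - 29\right) T = \left(30 - 29\right) 73 = 1 \cdot 73 = 73$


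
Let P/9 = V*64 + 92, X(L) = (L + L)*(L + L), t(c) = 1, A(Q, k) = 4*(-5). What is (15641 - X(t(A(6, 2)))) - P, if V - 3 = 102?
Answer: -45671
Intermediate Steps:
V = 105 (V = 3 + 102 = 105)
A(Q, k) = -20
X(L) = 4*L² (X(L) = (2*L)*(2*L) = 4*L²)
P = 61308 (P = 9*(105*64 + 92) = 9*(6720 + 92) = 9*6812 = 61308)
(15641 - X(t(A(6, 2)))) - P = (15641 - 4*1²) - 1*61308 = (15641 - 4) - 61308 = 15637 - 61308 = -45671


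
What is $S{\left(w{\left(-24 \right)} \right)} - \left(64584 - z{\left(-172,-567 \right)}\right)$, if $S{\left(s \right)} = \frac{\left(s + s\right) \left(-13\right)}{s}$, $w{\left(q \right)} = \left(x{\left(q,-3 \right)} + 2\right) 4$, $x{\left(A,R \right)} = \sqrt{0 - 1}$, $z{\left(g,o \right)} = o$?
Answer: $-65177$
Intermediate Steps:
$x{\left(A,R \right)} = i$ ($x{\left(A,R \right)} = \sqrt{-1} = i$)
$w{\left(q \right)} = 8 + 4 i$ ($w{\left(q \right)} = \left(i + 2\right) 4 = \left(2 + i\right) 4 = 8 + 4 i$)
$S{\left(s \right)} = -26$ ($S{\left(s \right)} = \frac{2 s \left(-13\right)}{s} = \frac{\left(-26\right) s}{s} = -26$)
$S{\left(w{\left(-24 \right)} \right)} - \left(64584 - z{\left(-172,-567 \right)}\right) = -26 - \left(64584 - -567\right) = -26 - \left(64584 + 567\right) = -26 - 65151 = -65177$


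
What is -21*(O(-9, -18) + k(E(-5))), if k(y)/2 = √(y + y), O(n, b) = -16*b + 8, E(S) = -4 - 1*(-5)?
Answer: -6216 - 42*√2 ≈ -6275.4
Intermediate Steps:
E(S) = 1 (E(S) = -4 + 5 = 1)
O(n, b) = 8 - 16*b
k(y) = 2*√2*√y (k(y) = 2*√(y + y) = 2*√(2*y) = 2*(√2*√y) = 2*√2*√y)
-21*(O(-9, -18) + k(E(-5))) = -21*((8 - 16*(-18)) + 2*√2*√1) = -21*((8 + 288) + 2*√2*1) = -21*(296 + 2*√2) = -6216 - 42*√2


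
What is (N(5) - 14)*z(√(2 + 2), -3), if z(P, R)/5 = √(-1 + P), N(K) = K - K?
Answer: -70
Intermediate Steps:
N(K) = 0
z(P, R) = 5*√(-1 + P)
(N(5) - 14)*z(√(2 + 2), -3) = (0 - 14)*(5*√(-1 + √(2 + 2))) = -70*√(-1 + √4) = -70*√(-1 + 2) = -70*√1 = -70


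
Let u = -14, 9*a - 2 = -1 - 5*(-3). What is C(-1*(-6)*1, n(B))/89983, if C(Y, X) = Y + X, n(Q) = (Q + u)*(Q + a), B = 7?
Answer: -499/809847 ≈ -0.00061617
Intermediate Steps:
a = 16/9 (a = 2/9 + (-1 - 5*(-3))/9 = 2/9 + (-1 + 15)/9 = 2/9 + (1/9)*14 = 2/9 + 14/9 = 16/9 ≈ 1.7778)
n(Q) = (-14 + Q)*(16/9 + Q) (n(Q) = (Q - 14)*(Q + 16/9) = (-14 + Q)*(16/9 + Q))
C(Y, X) = X + Y
C(-1*(-6)*1, n(B))/89983 = ((-224/9 + 7**2 - 110/9*7) - 1*(-6)*1)/89983 = ((-224/9 + 49 - 770/9) + 6*1)*(1/89983) = (-553/9 + 6)*(1/89983) = -499/9*1/89983 = -499/809847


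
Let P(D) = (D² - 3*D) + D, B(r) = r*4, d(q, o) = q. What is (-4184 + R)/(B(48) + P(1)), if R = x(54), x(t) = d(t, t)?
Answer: -4130/191 ≈ -21.623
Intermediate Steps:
x(t) = t
B(r) = 4*r
R = 54
P(D) = D² - 2*D
(-4184 + R)/(B(48) + P(1)) = (-4184 + 54)/(4*48 + 1*(-2 + 1)) = -4130/(192 + 1*(-1)) = -4130/(192 - 1) = -4130/191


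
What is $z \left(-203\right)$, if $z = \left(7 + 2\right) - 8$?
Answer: $-203$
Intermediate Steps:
$z = 1$ ($z = 9 - 8 = 1$)
$z \left(-203\right) = 1 \left(-203\right) = -203$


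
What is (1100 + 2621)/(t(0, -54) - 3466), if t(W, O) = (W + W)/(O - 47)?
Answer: -3721/3466 ≈ -1.0736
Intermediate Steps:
t(W, O) = 2*W/(-47 + O) (t(W, O) = (2*W)/(-47 + O) = 2*W/(-47 + O))
(1100 + 2621)/(t(0, -54) - 3466) = (1100 + 2621)/(2*0/(-47 - 54) - 3466) = 3721/(2*0/(-101) - 3466) = 3721/(2*0*(-1/101) - 3466) = 3721/(0 - 3466) = 3721/(-3466) = 3721*(-1/3466) = -3721/3466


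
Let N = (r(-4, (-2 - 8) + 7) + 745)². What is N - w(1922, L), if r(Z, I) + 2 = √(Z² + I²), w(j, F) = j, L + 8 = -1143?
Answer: 557582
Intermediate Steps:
L = -1151 (L = -8 - 1143 = -1151)
r(Z, I) = -2 + √(I² + Z²) (r(Z, I) = -2 + √(Z² + I²) = -2 + √(I² + Z²))
N = 559504 (N = ((-2 + √(((-2 - 8) + 7)² + (-4)²)) + 745)² = ((-2 + √((-10 + 7)² + 16)) + 745)² = ((-2 + √((-3)² + 16)) + 745)² = ((-2 + √(9 + 16)) + 745)² = ((-2 + √25) + 745)² = ((-2 + 5) + 745)² = (3 + 745)² = 748² = 559504)
N - w(1922, L) = 559504 - 1*1922 = 559504 - 1922 = 557582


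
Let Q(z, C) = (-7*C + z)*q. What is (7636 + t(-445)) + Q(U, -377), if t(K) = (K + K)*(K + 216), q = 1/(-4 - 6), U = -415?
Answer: 1056118/5 ≈ 2.1122e+5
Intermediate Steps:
q = -1/10 (q = 1/(-10) = -1/10 ≈ -0.10000)
Q(z, C) = -z/10 + 7*C/10 (Q(z, C) = (-7*C + z)*(-1/10) = (z - 7*C)*(-1/10) = -z/10 + 7*C/10)
t(K) = 2*K*(216 + K) (t(K) = (2*K)*(216 + K) = 2*K*(216 + K))
(7636 + t(-445)) + Q(U, -377) = (7636 + 2*(-445)*(216 - 445)) + (-1/10*(-415) + (7/10)*(-377)) = (7636 + 2*(-445)*(-229)) + (83/2 - 2639/10) = (7636 + 203810) - 1112/5 = 211446 - 1112/5 = 1056118/5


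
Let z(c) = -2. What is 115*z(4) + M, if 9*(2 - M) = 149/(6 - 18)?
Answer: -24475/108 ≈ -226.62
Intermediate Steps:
M = 365/108 (M = 2 - 149/(9*(6 - 18)) = 2 - 149/(9*(-12)) = 2 - 149*(-1)/(9*12) = 2 - ⅑*(-149/12) = 2 + 149/108 = 365/108 ≈ 3.3796)
115*z(4) + M = 115*(-2) + 365/108 = -230 + 365/108 = -24475/108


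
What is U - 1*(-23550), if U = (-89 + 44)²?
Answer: 25575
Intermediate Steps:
U = 2025 (U = (-45)² = 2025)
U - 1*(-23550) = 2025 - 1*(-23550) = 2025 + 23550 = 25575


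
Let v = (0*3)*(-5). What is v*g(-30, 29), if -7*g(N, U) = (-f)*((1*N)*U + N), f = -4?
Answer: 0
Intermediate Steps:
v = 0 (v = 0*(-5) = 0)
g(N, U) = -4*N/7 - 4*N*U/7 (g(N, U) = -(-1*(-4))*((1*N)*U + N)/7 = -4*(N*U + N)/7 = -4*(N + N*U)/7 = -(4*N + 4*N*U)/7 = -4*N/7 - 4*N*U/7)
v*g(-30, 29) = 0*(-4/7*(-30)*(1 + 29)) = 0*(-4/7*(-30)*30) = 0*(3600/7) = 0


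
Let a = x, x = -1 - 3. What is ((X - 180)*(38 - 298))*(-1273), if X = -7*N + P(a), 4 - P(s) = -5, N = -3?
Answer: -49647000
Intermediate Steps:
x = -4
a = -4
P(s) = 9 (P(s) = 4 - 1*(-5) = 4 + 5 = 9)
X = 30 (X = -7*(-3) + 9 = 21 + 9 = 30)
((X - 180)*(38 - 298))*(-1273) = ((30 - 180)*(38 - 298))*(-1273) = -150*(-260)*(-1273) = 39000*(-1273) = -49647000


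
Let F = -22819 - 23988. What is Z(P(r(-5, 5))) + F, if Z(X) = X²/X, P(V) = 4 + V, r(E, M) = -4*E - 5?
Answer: -46788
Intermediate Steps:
r(E, M) = -5 - 4*E
F = -46807
Z(X) = X
Z(P(r(-5, 5))) + F = (4 + (-5 - 4*(-5))) - 46807 = (4 + (-5 + 20)) - 46807 = (4 + 15) - 46807 = 19 - 46807 = -46788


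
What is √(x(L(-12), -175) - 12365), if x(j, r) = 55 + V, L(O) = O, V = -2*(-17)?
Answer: 6*I*√341 ≈ 110.8*I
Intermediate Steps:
V = 34
x(j, r) = 89 (x(j, r) = 55 + 34 = 89)
√(x(L(-12), -175) - 12365) = √(89 - 12365) = √(-12276) = 6*I*√341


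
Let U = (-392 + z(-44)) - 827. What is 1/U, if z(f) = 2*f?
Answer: -1/1307 ≈ -0.00076511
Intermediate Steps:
U = -1307 (U = (-392 + 2*(-44)) - 827 = (-392 - 88) - 827 = -480 - 827 = -1307)
1/U = 1/(-1307) = -1/1307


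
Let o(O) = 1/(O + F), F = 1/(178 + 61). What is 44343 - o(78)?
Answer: 826686310/18643 ≈ 44343.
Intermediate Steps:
F = 1/239 ≈ 0.0041841
o(O) = 1/(1/239 + O) (o(O) = 1/(O + 1/239) = 1/(1/239 + O))
44343 - o(78) = 44343 - 239/(1 + 239*78) = 44343 - 239/(1 + 18642) = 44343 - 239/18643 = 826686310/18643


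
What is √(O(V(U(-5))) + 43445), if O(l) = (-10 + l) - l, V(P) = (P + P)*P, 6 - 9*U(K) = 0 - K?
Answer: √43435 ≈ 208.41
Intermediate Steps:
U(K) = ⅔ + K/9 (U(K) = ⅔ - (0 - K)/9 = ⅔ - (-1)*K/9 = ⅔ + K/9)
V(P) = 2*P² (V(P) = (2*P)*P = 2*P²)
O(l) = -10
√(O(V(U(-5))) + 43445) = √(-10 + 43445) = √43435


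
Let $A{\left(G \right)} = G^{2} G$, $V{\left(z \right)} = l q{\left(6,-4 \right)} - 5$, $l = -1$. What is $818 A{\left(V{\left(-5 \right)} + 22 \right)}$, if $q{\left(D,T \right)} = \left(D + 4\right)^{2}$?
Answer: $-467721766$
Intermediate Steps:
$q{\left(D,T \right)} = \left(4 + D\right)^{2}$
$V{\left(z \right)} = -105$ ($V{\left(z \right)} = - \left(4 + 6\right)^{2} - 5 = - 10^{2} - 5 = \left(-1\right) 100 - 5 = -100 - 5 = -105$)
$A{\left(G \right)} = G^{3}$
$818 A{\left(V{\left(-5 \right)} + 22 \right)} = 818 \left(-105 + 22\right)^{3} = 818 \left(-83\right)^{3} = 818 \left(-571787\right) = -467721766$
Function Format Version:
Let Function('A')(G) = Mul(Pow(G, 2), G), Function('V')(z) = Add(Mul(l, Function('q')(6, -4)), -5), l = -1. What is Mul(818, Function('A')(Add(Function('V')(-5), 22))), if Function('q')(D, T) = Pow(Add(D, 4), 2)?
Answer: -467721766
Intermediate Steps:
Function('q')(D, T) = Pow(Add(4, D), 2)
Function('V')(z) = -105 (Function('V')(z) = Add(Mul(-1, Pow(Add(4, 6), 2)), -5) = Add(Mul(-1, Pow(10, 2)), -5) = Add(Mul(-1, 100), -5) = Add(-100, -5) = -105)
Function('A')(G) = Pow(G, 3)
Mul(818, Function('A')(Add(Function('V')(-5), 22))) = Mul(818, Pow(Add(-105, 22), 3)) = Mul(818, Pow(-83, 3)) = Mul(818, -571787) = -467721766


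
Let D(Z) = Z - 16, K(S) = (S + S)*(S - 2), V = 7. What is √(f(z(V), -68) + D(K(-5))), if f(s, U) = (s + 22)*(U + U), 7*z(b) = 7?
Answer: I*√3074 ≈ 55.444*I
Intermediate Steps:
z(b) = 1 (z(b) = (⅐)*7 = 1)
K(S) = 2*S*(-2 + S) (K(S) = (2*S)*(-2 + S) = 2*S*(-2 + S))
f(s, U) = 2*U*(22 + s) (f(s, U) = (22 + s)*(2*U) = 2*U*(22 + s))
D(Z) = -16 + Z
√(f(z(V), -68) + D(K(-5))) = √(2*(-68)*(22 + 1) + (-16 + 2*(-5)*(-2 - 5))) = √(2*(-68)*23 + (-16 + 2*(-5)*(-7))) = √(-3128 + (-16 + 70)) = √(-3128 + 54) = √(-3074) = I*√3074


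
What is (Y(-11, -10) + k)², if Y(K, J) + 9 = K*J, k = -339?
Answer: 56644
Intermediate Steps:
Y(K, J) = -9 + J*K (Y(K, J) = -9 + K*J = -9 + J*K)
(Y(-11, -10) + k)² = ((-9 - 10*(-11)) - 339)² = ((-9 + 110) - 339)² = (101 - 339)² = (-238)² = 56644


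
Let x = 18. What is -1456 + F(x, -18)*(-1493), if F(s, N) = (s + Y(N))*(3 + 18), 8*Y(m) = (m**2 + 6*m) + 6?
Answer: -5743423/4 ≈ -1.4359e+6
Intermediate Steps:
Y(m) = 3/4 + m**2/8 + 3*m/4 (Y(m) = ((m**2 + 6*m) + 6)/8 = (6 + m**2 + 6*m)/8 = 3/4 + m**2/8 + 3*m/4)
F(s, N) = 63/4 + 21*s + 21*N**2/8 + 63*N/4 (F(s, N) = (s + (3/4 + N**2/8 + 3*N/4))*(3 + 18) = (3/4 + s + N**2/8 + 3*N/4)*21 = 63/4 + 21*s + 21*N**2/8 + 63*N/4)
-1456 + F(x, -18)*(-1493) = -1456 + (63/4 + 21*18 + (21/8)*(-18)**2 + (63/4)*(-18))*(-1493) = -1456 + (63/4 + 378 + (21/8)*324 - 567/2)*(-1493) = -1456 + (63/4 + 378 + 1701/2 - 567/2)*(-1493) = -1456 + (3843/4)*(-1493) = -1456 - 5737599/4 = -5743423/4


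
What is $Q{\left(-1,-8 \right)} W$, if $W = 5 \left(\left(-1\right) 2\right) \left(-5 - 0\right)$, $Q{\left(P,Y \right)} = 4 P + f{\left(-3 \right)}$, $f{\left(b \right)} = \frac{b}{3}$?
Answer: $-250$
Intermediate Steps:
$f{\left(b \right)} = \frac{b}{3}$ ($f{\left(b \right)} = b \frac{1}{3} = \frac{b}{3}$)
$Q{\left(P,Y \right)} = -1 + 4 P$ ($Q{\left(P,Y \right)} = 4 P + \frac{1}{3} \left(-3\right) = 4 P - 1 = -1 + 4 P$)
$W = 50$ ($W = 5 \left(-2\right) \left(-5 + 0\right) = \left(-10\right) \left(-5\right) = 50$)
$Q{\left(-1,-8 \right)} W = \left(-1 + 4 \left(-1\right)\right) 50 = \left(-1 - 4\right) 50 = \left(-5\right) 50 = -250$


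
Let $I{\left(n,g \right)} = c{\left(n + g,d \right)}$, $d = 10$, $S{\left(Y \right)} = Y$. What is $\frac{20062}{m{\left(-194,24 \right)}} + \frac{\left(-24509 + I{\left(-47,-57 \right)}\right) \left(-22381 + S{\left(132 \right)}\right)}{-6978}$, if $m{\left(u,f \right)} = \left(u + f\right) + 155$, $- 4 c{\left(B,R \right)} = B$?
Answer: $- \frac{2770275547}{34890} \approx -79400.0$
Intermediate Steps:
$c{\left(B,R \right)} = - \frac{B}{4}$
$m{\left(u,f \right)} = 155 + f + u$ ($m{\left(u,f \right)} = \left(f + u\right) + 155 = 155 + f + u$)
$I{\left(n,g \right)} = - \frac{g}{4} - \frac{n}{4}$ ($I{\left(n,g \right)} = - \frac{n + g}{4} = - \frac{g + n}{4} = - \frac{g}{4} - \frac{n}{4}$)
$\frac{20062}{m{\left(-194,24 \right)}} + \frac{\left(-24509 + I{\left(-47,-57 \right)}\right) \left(-22381 + S{\left(132 \right)}\right)}{-6978} = \frac{20062}{155 + 24 - 194} + \frac{\left(-24509 - -26\right) \left(-22381 + 132\right)}{-6978} = \frac{20062}{-15} + \left(-24509 + \left(\frac{57}{4} + \frac{47}{4}\right)\right) \left(-22249\right) \left(- \frac{1}{6978}\right) = 20062 \left(- \frac{1}{15}\right) + \left(-24509 + 26\right) \left(-22249\right) \left(- \frac{1}{6978}\right) = - \frac{20062}{15} + \left(-24483\right) \left(-22249\right) \left(- \frac{1}{6978}\right) = - \frac{20062}{15} + 544722267 \left(- \frac{1}{6978}\right) = - \frac{20062}{15} - \frac{181574089}{2326} = - \frac{2770275547}{34890}$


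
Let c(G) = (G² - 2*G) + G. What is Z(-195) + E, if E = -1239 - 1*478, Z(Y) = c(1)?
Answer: -1717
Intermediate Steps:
c(G) = G² - G
Z(Y) = 0 (Z(Y) = 1*(-1 + 1) = 1*0 = 0)
E = -1717 (E = -1239 - 478 = -1717)
Z(-195) + E = 0 - 1717 = -1717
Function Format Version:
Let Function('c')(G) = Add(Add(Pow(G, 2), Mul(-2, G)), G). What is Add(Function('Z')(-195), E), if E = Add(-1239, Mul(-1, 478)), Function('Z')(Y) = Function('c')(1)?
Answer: -1717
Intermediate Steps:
Function('c')(G) = Add(Pow(G, 2), Mul(-1, G))
Function('Z')(Y) = 0 (Function('Z')(Y) = Mul(1, Add(-1, 1)) = Mul(1, 0) = 0)
E = -1717 (E = Add(-1239, -478) = -1717)
Add(Function('Z')(-195), E) = Add(0, -1717) = -1717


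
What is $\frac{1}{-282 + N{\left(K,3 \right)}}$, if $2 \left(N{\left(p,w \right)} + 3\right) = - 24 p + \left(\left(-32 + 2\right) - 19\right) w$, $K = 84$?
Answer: $- \frac{2}{2733} \approx -0.0007318$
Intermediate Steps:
$N{\left(p,w \right)} = -3 - 12 p - \frac{49 w}{2}$ ($N{\left(p,w \right)} = -3 + \frac{- 24 p + \left(\left(-32 + 2\right) - 19\right) w}{2} = -3 + \frac{- 24 p + \left(-30 - 19\right) w}{2} = -3 + \frac{- 24 p - 49 w}{2} = -3 + \frac{- 49 w - 24 p}{2} = -3 - \left(12 p + \frac{49 w}{2}\right) = -3 - 12 p - \frac{49 w}{2}$)
$\frac{1}{-282 + N{\left(K,3 \right)}} = \frac{1}{-282 - \frac{2169}{2}} = \frac{1}{- \frac{2733}{2}} = - \frac{2}{2733}$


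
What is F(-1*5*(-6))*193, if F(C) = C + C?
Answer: 11580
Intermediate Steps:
F(C) = 2*C
F(-1*5*(-6))*193 = (2*(-1*5*(-6)))*193 = (2*(-5*(-6)))*193 = (2*30)*193 = 60*193 = 11580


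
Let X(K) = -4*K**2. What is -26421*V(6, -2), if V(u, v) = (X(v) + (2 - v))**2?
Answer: -3804624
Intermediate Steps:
V(u, v) = (2 - v - 4*v**2)**2 (V(u, v) = (-4*v**2 + (2 - v))**2 = (2 - v - 4*v**2)**2)
-26421*V(6, -2) = -26421*(-2 - 2 + 4*(-2)**2)**2 = -26421*(-2 - 2 + 4*4)**2 = -26421*(-2 - 2 + 16)**2 = -26421*12**2 = -26421*144 = -3804624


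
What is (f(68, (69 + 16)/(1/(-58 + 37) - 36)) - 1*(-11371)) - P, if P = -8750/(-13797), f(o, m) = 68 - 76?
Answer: 22395223/1971 ≈ 11362.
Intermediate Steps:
f(o, m) = -8
P = 1250/1971 (P = -8750*(-1/13797) = 1250/1971 ≈ 0.63420)
(f(68, (69 + 16)/(1/(-58 + 37) - 36)) - 1*(-11371)) - P = (-8 - 1*(-11371)) - 1*1250/1971 = (-8 + 11371) - 1250/1971 = 11363 - 1250/1971 = 22395223/1971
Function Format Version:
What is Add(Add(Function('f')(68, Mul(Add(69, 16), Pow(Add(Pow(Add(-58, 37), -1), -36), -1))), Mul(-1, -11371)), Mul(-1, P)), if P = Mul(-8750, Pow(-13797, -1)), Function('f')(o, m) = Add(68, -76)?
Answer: Rational(22395223, 1971) ≈ 11362.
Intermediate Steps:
Function('f')(o, m) = -8
P = Rational(1250, 1971) (P = Mul(-8750, Rational(-1, 13797)) = Rational(1250, 1971) ≈ 0.63420)
Add(Add(Function('f')(68, Mul(Add(69, 16), Pow(Add(Pow(Add(-58, 37), -1), -36), -1))), Mul(-1, -11371)), Mul(-1, P)) = Add(Add(-8, Mul(-1, -11371)), Mul(-1, Rational(1250, 1971))) = Add(Add(-8, 11371), Rational(-1250, 1971)) = Add(11363, Rational(-1250, 1971)) = Rational(22395223, 1971)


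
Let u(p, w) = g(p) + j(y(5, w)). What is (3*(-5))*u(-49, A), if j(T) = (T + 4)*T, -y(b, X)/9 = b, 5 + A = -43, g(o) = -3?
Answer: -27630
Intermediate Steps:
A = -48 (A = -5 - 43 = -48)
y(b, X) = -9*b
j(T) = T*(4 + T) (j(T) = (4 + T)*T = T*(4 + T))
u(p, w) = 1842 (u(p, w) = -3 + (-9*5)*(4 - 9*5) = -3 - 45*(4 - 45) = -3 - 45*(-41) = -3 + 1845 = 1842)
(3*(-5))*u(-49, A) = (3*(-5))*1842 = -15*1842 = -27630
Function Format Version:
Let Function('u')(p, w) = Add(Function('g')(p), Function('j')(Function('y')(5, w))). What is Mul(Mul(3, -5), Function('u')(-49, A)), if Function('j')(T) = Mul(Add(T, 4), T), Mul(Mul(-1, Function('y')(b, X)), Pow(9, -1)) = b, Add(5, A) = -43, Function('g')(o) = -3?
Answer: -27630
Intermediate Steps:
A = -48 (A = Add(-5, -43) = -48)
Function('y')(b, X) = Mul(-9, b)
Function('j')(T) = Mul(T, Add(4, T)) (Function('j')(T) = Mul(Add(4, T), T) = Mul(T, Add(4, T)))
Function('u')(p, w) = 1842 (Function('u')(p, w) = Add(-3, Mul(Mul(-9, 5), Add(4, Mul(-9, 5)))) = Add(-3, Mul(-45, Add(4, -45))) = Add(-3, Mul(-45, -41)) = Add(-3, 1845) = 1842)
Mul(Mul(3, -5), Function('u')(-49, A)) = Mul(Mul(3, -5), 1842) = Mul(-15, 1842) = -27630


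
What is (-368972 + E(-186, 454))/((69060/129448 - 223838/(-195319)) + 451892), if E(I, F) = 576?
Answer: -332657034520184/408054407061181 ≈ -0.81523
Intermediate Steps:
(-368972 + E(-186, 454))/((69060/129448 - 223838/(-195319)) + 451892) = (-368972 + 576)/((69060/129448 - 223838/(-195319)) + 451892) = -368396/((69060*(1/129448) - 223838*(-1/195319)) + 451892) = -368396/((17265/32362 + 223838/195319) + 451892) = -368396/(10616027891/6320913478 + 451892) = -368396/2856380849428267/6320913478 = -368396*6320913478/2856380849428267 = -332657034520184/408054407061181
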